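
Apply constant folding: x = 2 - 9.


2 - 9 = -7 at compile time
Optimized: x = -7


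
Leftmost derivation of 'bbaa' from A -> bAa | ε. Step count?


Derivation: A => bAa => bbAaa => bbaa
Steps: 3


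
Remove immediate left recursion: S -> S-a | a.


Left-recursive alternatives: S-a; non-recursive: a
Introduce S': S -> aS', S' -> -aS' | ε


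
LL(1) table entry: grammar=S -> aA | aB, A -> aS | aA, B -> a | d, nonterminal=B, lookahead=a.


For [B, a]: 'a' ∈ FIRST(a)
Entry: B -> a


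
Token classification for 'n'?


Pattern: letter/underscore followed by alphanumerics, not a keyword
Type: IDENTIFIER


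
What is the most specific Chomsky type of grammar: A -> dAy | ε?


Single nonterminal LHS, but d^n y^n is not regular
Classification: Type 2 (Context-Free)


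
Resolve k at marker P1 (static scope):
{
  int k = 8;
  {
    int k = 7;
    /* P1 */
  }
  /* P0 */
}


k declared in the same block as P1
k = 7


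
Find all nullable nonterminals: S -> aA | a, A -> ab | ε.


A nonterminal is nullable iff some alternative derives ε (directly, or every symbol in it is nullable)
Nullable: {A}


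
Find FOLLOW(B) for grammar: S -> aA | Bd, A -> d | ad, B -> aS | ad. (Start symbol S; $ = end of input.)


$ ∈ FOLLOW(S). For each A -> αBβ: add FIRST(β)\{ε} to FOLLOW(B); if β nullable, add FOLLOW(A).
FOLLOW(B) = {d}


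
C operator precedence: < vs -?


'-' is additive (level 9); '<' is relational (level 7)
Higher level binds tighter
'-' has higher precedence than '<'


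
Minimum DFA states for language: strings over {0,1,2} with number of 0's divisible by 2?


Track (count of 0) mod 2: states 0..1, accept at 0
Minimal DFA: 2 states


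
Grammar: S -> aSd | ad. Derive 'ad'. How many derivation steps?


Derivation: S => ad
Steps: 1


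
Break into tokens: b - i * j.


Scan left to right, longest-match per lexeme
Tokens: ID(b), OP(-), ID(i), OP(*), ID(j)


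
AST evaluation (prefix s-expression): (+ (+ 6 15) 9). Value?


Evaluate inner: (+ 6 15) = 21
Evaluate root: (+ 21 9) = 30
Result: 30


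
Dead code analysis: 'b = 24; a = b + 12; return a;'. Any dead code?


b is read by a's definition; a is returned
No dead code


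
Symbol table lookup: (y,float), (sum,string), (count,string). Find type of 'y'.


Lookup 'y' → type float


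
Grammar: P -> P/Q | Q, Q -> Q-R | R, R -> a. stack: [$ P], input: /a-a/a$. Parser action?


shift '/' to continue P -> P/Q
Action: shift


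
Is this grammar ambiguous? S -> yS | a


right-linear, alternatives start with distinct terminals 'y' vs 'a': unique leftmost derivation
Unambiguous


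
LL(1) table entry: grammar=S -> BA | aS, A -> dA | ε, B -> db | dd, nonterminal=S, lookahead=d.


For [S, d]: 'd' ∈ FIRST(BA)
Entry: S -> BA


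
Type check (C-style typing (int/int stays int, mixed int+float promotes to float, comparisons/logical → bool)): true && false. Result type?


Operand types: bool && bool
Rule: logical operators take bool operands and yield bool
Result type: bool


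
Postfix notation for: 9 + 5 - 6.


Left to right (same or higher precedence on left)
Postfix: 9 5 + 6 -


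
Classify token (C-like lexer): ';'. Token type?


Pattern: delimiter/punctuation
Type: PUNCTUATION


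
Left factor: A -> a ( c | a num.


Common prefix: 'a'
Factored: A -> a A', A' -> ( c | num


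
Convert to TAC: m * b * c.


Break into single-operator statements:
t1 = m * b
t2 = t1 * c


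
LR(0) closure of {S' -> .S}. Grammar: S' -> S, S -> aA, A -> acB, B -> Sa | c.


Start: S' -> .S
For each item with dot before a nonterminal B, add B -> .γ for every B-production
Closure: [S' -> .S, S -> .aA]


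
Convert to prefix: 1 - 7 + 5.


left-to-right (same/higher precedence on left): tree is (+ (- 1 7) 5)
Prefix: + - 1 7 5


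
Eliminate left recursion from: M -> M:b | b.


Left-recursive alternatives: M:b; non-recursive: b
Introduce M': M -> bM', M' -> :bM' | ε


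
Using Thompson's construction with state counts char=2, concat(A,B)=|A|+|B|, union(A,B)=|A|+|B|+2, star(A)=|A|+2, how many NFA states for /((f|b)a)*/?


Syntax tree has 3 char leaf(s), 1 union(s), 1 star(s)
chars contribute 3×2 = 6; each union adds +2; each star adds +2
Total: 6 + 2 + 2 = 10 states


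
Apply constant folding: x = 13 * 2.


13 * 2 = 26 at compile time
Optimized: x = 26


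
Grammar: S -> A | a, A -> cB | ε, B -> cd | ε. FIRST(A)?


Per alternative of A: FIRST(cB) = {c}; FIRST(ε) = {ε}
FIRST(A) = {c, ε}


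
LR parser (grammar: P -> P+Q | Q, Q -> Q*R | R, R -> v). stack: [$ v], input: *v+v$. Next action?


'v' on top is the handle for R -> v
Action: reduce (R -> v)


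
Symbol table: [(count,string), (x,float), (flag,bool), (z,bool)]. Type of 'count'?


Lookup 'count' → type string


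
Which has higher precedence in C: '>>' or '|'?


'>>' is shift (level 8); '|' is bitwise OR (level 3)
Higher level binds tighter
'>>' has higher precedence than '|'


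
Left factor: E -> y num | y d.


Common prefix: 'y'
Factored: E -> y E', E' -> num | d


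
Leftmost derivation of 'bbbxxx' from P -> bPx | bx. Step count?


Derivation: P => bPx => bbPxx => bbbxxx
Steps: 3


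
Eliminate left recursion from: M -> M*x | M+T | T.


Left-recursive alternatives: M*x, M+T; non-recursive: T
Introduce M': M -> TM', M' -> *xM' | +TM' | ε


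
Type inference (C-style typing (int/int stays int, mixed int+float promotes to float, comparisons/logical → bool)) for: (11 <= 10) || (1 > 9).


Operand types: bool || bool
Rule: logical operators take bool operands and yield bool
Result type: bool


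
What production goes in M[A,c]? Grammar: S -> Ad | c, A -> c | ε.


For [A, c]: 'c' ∈ FIRST(c)
Entry: A -> c


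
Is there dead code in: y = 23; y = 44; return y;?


first assignment to y is overwritten before any read
Dead: 'y = 23'


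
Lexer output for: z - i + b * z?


Scan left to right, longest-match per lexeme
Tokens: ID(z), OP(-), ID(i), OP(+), ID(b), OP(*), ID(z)


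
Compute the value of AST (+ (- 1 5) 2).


Evaluate inner: (- 1 5) = -4
Evaluate root: (+ -4 2) = -2
Result: -2


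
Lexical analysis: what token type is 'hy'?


Pattern: letter/underscore followed by alphanumerics, not a keyword
Type: IDENTIFIER


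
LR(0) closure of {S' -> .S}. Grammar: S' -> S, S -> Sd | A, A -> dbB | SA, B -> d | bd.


Start: S' -> .S
For each item with dot before a nonterminal B, add B -> .γ for every B-production
Closure: [S' -> .S, S -> .Sd, S -> .A, A -> .dbB, A -> .SA]


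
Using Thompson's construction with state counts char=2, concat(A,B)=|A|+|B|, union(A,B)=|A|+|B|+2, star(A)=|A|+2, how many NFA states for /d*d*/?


Syntax tree has 2 char leaf(s), 0 union(s), 2 star(s)
chars contribute 2×2 = 4; each union adds +2; each star adds +2
Total: 4 + 0 + 4 = 8 states


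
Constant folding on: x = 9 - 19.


9 - 19 = -10 at compile time
Optimized: x = -10


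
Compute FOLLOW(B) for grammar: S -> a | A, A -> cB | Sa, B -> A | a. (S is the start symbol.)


$ ∈ FOLLOW(S). For each A -> αBβ: add FIRST(β)\{ε} to FOLLOW(B); if β nullable, add FOLLOW(A).
FOLLOW(B) = {$, a}


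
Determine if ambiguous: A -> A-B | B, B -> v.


precedence layered via separate nonterminal B: deterministic
Unambiguous


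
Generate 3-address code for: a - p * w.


Break into single-operator statements:
t1 = p * w
t2 = a - t1


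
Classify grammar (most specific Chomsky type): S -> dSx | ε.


Single nonterminal LHS, but d^n x^n is not regular
Classification: Type 2 (Context-Free)


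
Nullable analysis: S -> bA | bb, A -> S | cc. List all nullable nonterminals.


A nonterminal is nullable iff some alternative derives ε (directly, or every symbol in it is nullable)
Nullable: {}


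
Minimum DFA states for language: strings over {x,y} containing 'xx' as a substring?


KMP-style automaton: 2 progress states + 1 absorbing accept = 3
Minimal DFA: 3 states


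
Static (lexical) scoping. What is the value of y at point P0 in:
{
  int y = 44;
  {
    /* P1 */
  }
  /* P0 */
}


y declared in the same block as P0
y = 44


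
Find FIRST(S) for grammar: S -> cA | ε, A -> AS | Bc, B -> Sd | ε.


Per alternative of S: FIRST(cA) = {c}; FIRST(ε) = {ε}
FIRST(S) = {c, ε}


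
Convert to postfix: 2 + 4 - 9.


Left to right (same or higher precedence on left)
Postfix: 2 4 + 9 -


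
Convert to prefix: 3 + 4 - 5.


left-to-right (same/higher precedence on left): tree is (- (+ 3 4) 5)
Prefix: - + 3 4 5


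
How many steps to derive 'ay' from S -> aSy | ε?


Derivation: S => aSy => ay
Steps: 2


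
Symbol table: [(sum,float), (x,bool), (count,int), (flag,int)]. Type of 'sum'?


Lookup 'sum' → type float


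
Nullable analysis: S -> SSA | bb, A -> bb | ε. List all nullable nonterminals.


A nonterminal is nullable iff some alternative derives ε (directly, or every symbol in it is nullable)
Nullable: {A}


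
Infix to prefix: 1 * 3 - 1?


left-to-right (same/higher precedence on left): tree is (- (* 1 3) 1)
Prefix: - * 1 3 1


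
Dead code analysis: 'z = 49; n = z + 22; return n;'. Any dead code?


z is read by n's definition; n is returned
No dead code


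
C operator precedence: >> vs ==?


'>>' is shift (level 8); '==' is equality (level 6)
Higher level binds tighter
'>>' has higher precedence than '=='


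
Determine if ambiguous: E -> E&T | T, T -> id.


precedence layered via separate nonterminal T: deterministic
Unambiguous


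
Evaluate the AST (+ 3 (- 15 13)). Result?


Evaluate inner: (- 15 13) = 2
Evaluate root: (+ 3 2) = 5
Result: 5


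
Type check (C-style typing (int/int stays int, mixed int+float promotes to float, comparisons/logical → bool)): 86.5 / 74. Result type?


Operand types: float / int
Rule: mixed int/float promotes to float; int/int stays int
Result type: float


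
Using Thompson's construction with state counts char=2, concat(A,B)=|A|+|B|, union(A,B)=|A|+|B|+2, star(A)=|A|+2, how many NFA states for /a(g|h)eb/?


Syntax tree has 5 char leaf(s), 1 union(s), 0 star(s)
chars contribute 5×2 = 10; each union adds +2; each star adds +2
Total: 10 + 2 + 0 = 12 states


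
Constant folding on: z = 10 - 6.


10 - 6 = 4 at compile time
Optimized: z = 4


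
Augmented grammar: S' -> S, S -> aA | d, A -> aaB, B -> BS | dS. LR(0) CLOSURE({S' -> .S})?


Start: S' -> .S
For each item with dot before a nonterminal B, add B -> .γ for every B-production
Closure: [S' -> .S, S -> .aA, S -> .d]


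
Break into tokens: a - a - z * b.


Scan left to right, longest-match per lexeme
Tokens: ID(a), OP(-), ID(a), OP(-), ID(z), OP(*), ID(b)


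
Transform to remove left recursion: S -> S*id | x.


Left-recursive alternatives: S*id; non-recursive: x
Introduce S': S -> xS', S' -> *idS' | ε


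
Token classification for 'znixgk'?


Pattern: letter/underscore followed by alphanumerics, not a keyword
Type: IDENTIFIER


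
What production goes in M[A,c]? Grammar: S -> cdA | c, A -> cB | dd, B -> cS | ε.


For [A, c]: 'c' ∈ FIRST(cB)
Entry: A -> cB


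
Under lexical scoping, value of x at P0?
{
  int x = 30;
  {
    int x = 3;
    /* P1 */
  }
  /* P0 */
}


x declared in the same block as P0
x = 30


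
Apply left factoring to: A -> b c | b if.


Common prefix: 'b'
Factored: A -> b A', A' -> c | if


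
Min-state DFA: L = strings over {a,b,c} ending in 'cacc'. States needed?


Track the longest suffix of input matching a prefix of 'cacc': 5 classes (prefixes of length 0..4)
Minimal DFA: 5 states


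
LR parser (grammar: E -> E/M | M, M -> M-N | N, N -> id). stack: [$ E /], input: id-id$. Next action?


no handle ('E/' is not any RHS); shift 'id'
Action: shift


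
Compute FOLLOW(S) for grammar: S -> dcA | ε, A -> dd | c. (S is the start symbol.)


$ ∈ FOLLOW(S). For each A -> αBβ: add FIRST(β)\{ε} to FOLLOW(B); if β nullable, add FOLLOW(A).
FOLLOW(S) = {$}


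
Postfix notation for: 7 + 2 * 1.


* has higher precedence, evaluate 2*1 first
Postfix: 7 2 1 * +


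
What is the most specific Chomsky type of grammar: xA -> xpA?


LHS has context (more than one symbol) and |LHS| ≤ |RHS|
Classification: Type 1 (Context-Sensitive)


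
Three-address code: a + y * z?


Break into single-operator statements:
t1 = y * z
t2 = a + t1


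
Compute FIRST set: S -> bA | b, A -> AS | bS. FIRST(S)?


Per alternative of S: FIRST(bA) = {b}; FIRST(b) = {b}
FIRST(S) = {b}


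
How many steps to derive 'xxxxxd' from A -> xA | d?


Derivation: A => xA => xxA => xxxA => xxxxA => xxxxxA => xxxxxd
Steps: 6


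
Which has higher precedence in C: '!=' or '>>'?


'>>' is shift (level 8); '!=' is equality (level 6)
Higher level binds tighter
'>>' has higher precedence than '!='


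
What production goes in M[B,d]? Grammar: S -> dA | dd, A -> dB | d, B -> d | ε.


For [B, d]: 'd' ∈ FIRST(d)
Entry: B -> d


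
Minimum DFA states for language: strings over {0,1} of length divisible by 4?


Track length mod 4: states 0..3, accept at 0
Minimal DFA: 4 states


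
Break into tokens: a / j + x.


Scan left to right, longest-match per lexeme
Tokens: ID(a), OP(/), ID(j), OP(+), ID(x)


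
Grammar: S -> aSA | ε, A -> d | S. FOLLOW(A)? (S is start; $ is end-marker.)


$ ∈ FOLLOW(S). For each A -> αBβ: add FIRST(β)\{ε} to FOLLOW(B); if β nullable, add FOLLOW(A).
FOLLOW(A) = {$, a, d}


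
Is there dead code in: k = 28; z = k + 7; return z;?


k is read by z's definition; z is returned
No dead code


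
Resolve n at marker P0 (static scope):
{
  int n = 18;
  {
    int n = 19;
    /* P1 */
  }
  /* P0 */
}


n declared in the same block as P0
n = 18


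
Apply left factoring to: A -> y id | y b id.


Common prefix: 'y'
Factored: A -> y A', A' -> id | b id


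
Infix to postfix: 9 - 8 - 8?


Left to right (same or higher precedence on left)
Postfix: 9 8 - 8 -


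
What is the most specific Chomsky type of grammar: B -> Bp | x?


Left-linear: every RHS is a terminal or one nonterminal followed by a terminal
Classification: Type 3 (Regular)


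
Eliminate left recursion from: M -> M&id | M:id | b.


Left-recursive alternatives: M&id, M:id; non-recursive: b
Introduce M': M -> bM', M' -> &idM' | :idM' | ε


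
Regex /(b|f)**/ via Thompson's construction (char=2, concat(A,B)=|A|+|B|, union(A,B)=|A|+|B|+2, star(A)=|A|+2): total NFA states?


Syntax tree has 2 char leaf(s), 1 union(s), 2 star(s)
chars contribute 2×2 = 4; each union adds +2; each star adds +2
Total: 4 + 2 + 4 = 10 states


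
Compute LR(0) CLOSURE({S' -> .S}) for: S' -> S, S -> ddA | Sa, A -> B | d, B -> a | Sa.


Start: S' -> .S
For each item with dot before a nonterminal B, add B -> .γ for every B-production
Closure: [S' -> .S, S -> .ddA, S -> .Sa]


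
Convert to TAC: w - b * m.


Break into single-operator statements:
t1 = b * m
t2 = w - t1


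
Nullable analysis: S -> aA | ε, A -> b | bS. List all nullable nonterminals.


A nonterminal is nullable iff some alternative derives ε (directly, or every symbol in it is nullable)
Nullable: {S}


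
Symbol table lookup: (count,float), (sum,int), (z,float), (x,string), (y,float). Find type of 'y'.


Lookup 'y' → type float


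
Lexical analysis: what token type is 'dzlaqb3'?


Pattern: letter/underscore followed by alphanumerics, not a keyword
Type: IDENTIFIER


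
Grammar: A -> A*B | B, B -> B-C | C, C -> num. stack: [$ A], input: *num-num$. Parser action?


shift '*' to continue A -> A*B
Action: shift


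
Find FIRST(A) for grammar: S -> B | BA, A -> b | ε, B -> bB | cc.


Per alternative of A: FIRST(b) = {b}; FIRST(ε) = {ε}
FIRST(A) = {b, ε}


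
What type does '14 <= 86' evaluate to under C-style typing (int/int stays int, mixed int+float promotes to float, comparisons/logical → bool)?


Operand types: int <= int
Rule: comparison yields bool
Result type: bool


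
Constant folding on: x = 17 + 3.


17 + 3 = 20 at compile time
Optimized: x = 20


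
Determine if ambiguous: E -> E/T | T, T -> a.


precedence layered via separate nonterminal T: deterministic
Unambiguous


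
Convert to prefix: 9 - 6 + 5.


left-to-right (same/higher precedence on left): tree is (+ (- 9 6) 5)
Prefix: + - 9 6 5


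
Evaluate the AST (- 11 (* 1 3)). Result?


Evaluate inner: (* 1 3) = 3
Evaluate root: (- 11 3) = 8
Result: 8


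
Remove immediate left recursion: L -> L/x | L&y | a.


Left-recursive alternatives: L/x, L&y; non-recursive: a
Introduce L': L -> aL', L' -> /xL' | &yL' | ε


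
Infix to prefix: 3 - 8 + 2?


left-to-right (same/higher precedence on left): tree is (+ (- 3 8) 2)
Prefix: + - 3 8 2


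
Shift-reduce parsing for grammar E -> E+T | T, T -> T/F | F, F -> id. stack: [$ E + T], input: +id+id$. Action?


handle 'E+T' on top; lookahead ∈ FOLLOW(E) = {+, $}
Action: reduce (E -> E+T)


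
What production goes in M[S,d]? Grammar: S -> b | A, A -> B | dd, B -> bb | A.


For [S, d]: 'd' ∈ FIRST(A)
Entry: S -> A


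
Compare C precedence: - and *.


'*' is multiplicative (level 10); '-' is additive (level 9)
Higher level binds tighter
'*' has higher precedence than '-'


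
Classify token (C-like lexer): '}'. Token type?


Pattern: delimiter/punctuation
Type: PUNCTUATION


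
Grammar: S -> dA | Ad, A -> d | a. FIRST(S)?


Per alternative of S: FIRST(dA) = {d}; FIRST(Ad) = {a, d}
FIRST(S) = {a, d}


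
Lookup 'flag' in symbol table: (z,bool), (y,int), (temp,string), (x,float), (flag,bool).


Lookup 'flag' → type bool


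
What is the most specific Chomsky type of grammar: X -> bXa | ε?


Single nonterminal LHS, but b^n a^n is not regular
Classification: Type 2 (Context-Free)


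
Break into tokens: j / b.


Scan left to right, longest-match per lexeme
Tokens: ID(j), OP(/), ID(b)


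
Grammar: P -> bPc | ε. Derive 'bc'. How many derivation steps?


Derivation: P => bPc => bc
Steps: 2


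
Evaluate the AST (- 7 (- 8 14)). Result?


Evaluate inner: (- 8 14) = -6
Evaluate root: (- 7 -6) = 13
Result: 13


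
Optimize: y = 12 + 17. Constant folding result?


12 + 17 = 29 at compile time
Optimized: y = 29


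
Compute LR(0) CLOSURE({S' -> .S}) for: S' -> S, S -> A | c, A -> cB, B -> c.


Start: S' -> .S
For each item with dot before a nonterminal B, add B -> .γ for every B-production
Closure: [S' -> .S, S -> .A, S -> .c, A -> .cB]


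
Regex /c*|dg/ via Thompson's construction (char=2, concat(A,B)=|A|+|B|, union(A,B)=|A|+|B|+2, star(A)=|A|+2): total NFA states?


Syntax tree has 3 char leaf(s), 1 union(s), 1 star(s)
chars contribute 3×2 = 6; each union adds +2; each star adds +2
Total: 6 + 2 + 2 = 10 states


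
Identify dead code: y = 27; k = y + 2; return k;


y is read by k's definition; k is returned
No dead code


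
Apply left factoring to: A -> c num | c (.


Common prefix: 'c'
Factored: A -> c A', A' -> num | (


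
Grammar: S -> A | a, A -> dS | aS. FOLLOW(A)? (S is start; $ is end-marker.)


$ ∈ FOLLOW(S). For each A -> αBβ: add FIRST(β)\{ε} to FOLLOW(B); if β nullable, add FOLLOW(A).
FOLLOW(A) = {$}


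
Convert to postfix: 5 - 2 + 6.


Left to right (same or higher precedence on left)
Postfix: 5 2 - 6 +


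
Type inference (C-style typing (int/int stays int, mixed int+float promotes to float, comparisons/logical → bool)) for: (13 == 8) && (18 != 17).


Operand types: bool && bool
Rule: logical operators take bool operands and yield bool
Result type: bool


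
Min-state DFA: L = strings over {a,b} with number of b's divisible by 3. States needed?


Track (count of b) mod 3: states 0..2, accept at 0
Minimal DFA: 3 states


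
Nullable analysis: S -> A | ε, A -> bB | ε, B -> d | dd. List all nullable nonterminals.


A nonterminal is nullable iff some alternative derives ε (directly, or every symbol in it is nullable)
Nullable: {A, S}


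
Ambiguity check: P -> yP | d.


right-linear, alternatives start with distinct terminals 'y' vs 'd': unique leftmost derivation
Unambiguous


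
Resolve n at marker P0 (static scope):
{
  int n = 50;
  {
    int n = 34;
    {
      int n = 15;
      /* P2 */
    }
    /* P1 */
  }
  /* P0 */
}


n declared in the same block as P0
n = 50


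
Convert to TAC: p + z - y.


Break into single-operator statements:
t1 = p + z
t2 = t1 - y


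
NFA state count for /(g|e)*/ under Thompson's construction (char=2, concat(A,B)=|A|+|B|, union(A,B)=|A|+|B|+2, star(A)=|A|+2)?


Syntax tree has 2 char leaf(s), 1 union(s), 1 star(s)
chars contribute 2×2 = 4; each union adds +2; each star adds +2
Total: 4 + 2 + 2 = 8 states


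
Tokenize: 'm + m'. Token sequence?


Scan left to right, longest-match per lexeme
Tokens: ID(m), OP(+), ID(m)


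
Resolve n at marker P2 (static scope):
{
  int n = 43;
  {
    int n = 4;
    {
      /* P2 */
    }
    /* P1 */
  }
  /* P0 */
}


P2's block does not declare n; resolves to the enclosing declaration at depth 1
n = 4


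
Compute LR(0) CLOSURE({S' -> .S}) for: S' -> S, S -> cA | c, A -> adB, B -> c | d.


Start: S' -> .S
For each item with dot before a nonterminal B, add B -> .γ for every B-production
Closure: [S' -> .S, S -> .cA, S -> .c]


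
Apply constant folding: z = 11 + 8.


11 + 8 = 19 at compile time
Optimized: z = 19


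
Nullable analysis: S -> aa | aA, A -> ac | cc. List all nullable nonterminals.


A nonterminal is nullable iff some alternative derives ε (directly, or every symbol in it is nullable)
Nullable: {}


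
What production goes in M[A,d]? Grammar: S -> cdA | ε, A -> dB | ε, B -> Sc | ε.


For [A, d]: 'd' ∈ FIRST(dB)
Entry: A -> dB


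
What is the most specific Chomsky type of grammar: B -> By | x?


Left-linear: every RHS is a terminal or one nonterminal followed by a terminal
Classification: Type 3 (Regular)


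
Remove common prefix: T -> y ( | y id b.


Common prefix: 'y'
Factored: T -> y T', T' -> ( | id b


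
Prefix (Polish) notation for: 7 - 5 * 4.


'*' binds tighter: tree is (- 7 (* 5 4))
Prefix: - 7 * 5 4


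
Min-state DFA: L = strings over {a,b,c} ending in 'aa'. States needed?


Track the longest suffix of input matching a prefix of 'aa': 3 classes (prefixes of length 0..2)
Minimal DFA: 3 states


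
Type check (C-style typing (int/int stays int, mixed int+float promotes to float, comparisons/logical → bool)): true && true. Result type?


Operand types: bool && bool
Rule: logical operators take bool operands and yield bool
Result type: bool


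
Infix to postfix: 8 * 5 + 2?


Left to right (same or higher precedence on left)
Postfix: 8 5 * 2 +


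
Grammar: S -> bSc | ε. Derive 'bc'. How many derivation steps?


Derivation: S => bSc => bc
Steps: 2


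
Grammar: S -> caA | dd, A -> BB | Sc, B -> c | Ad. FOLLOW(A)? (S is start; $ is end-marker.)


$ ∈ FOLLOW(S). For each A -> αBβ: add FIRST(β)\{ε} to FOLLOW(B); if β nullable, add FOLLOW(A).
FOLLOW(A) = {$, c, d}


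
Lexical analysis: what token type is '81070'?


Pattern: digits only
Type: INTEGER_LITERAL


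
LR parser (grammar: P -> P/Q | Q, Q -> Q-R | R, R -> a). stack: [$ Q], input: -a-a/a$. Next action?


shift '-' to continue Q -> Q-R
Action: shift


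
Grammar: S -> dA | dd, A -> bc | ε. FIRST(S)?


Per alternative of S: FIRST(dA) = {d}; FIRST(dd) = {d}
FIRST(S) = {d}


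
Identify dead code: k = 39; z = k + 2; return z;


k is read by z's definition; z is returned
No dead code


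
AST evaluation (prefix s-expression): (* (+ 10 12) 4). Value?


Evaluate inner: (+ 10 12) = 22
Evaluate root: (* 22 4) = 88
Result: 88


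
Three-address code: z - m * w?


Break into single-operator statements:
t1 = m * w
t2 = z - t1


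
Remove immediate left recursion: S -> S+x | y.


Left-recursive alternatives: S+x; non-recursive: y
Introduce S': S -> yS', S' -> +xS' | ε


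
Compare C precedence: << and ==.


'<<' is shift (level 8); '==' is equality (level 6)
Higher level binds tighter
'<<' has higher precedence than '=='


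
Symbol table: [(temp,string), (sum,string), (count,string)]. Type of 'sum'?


Lookup 'sum' → type string


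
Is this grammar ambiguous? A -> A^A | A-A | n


'n^n-n' has two parse trees (no precedence encoded between ^ and -)
Ambiguous


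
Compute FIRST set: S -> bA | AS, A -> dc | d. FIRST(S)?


Per alternative of S: FIRST(bA) = {b}; FIRST(AS) = {d}
FIRST(S) = {b, d}


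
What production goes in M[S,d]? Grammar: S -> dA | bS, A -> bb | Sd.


For [S, d]: 'd' ∈ FIRST(dA)
Entry: S -> dA


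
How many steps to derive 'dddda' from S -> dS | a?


Derivation: S => dS => ddS => dddS => ddddS => dddda
Steps: 5


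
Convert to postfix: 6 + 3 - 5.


Left to right (same or higher precedence on left)
Postfix: 6 3 + 5 -


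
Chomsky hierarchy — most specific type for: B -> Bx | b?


Left-linear: every RHS is a terminal or one nonterminal followed by a terminal
Classification: Type 3 (Regular)


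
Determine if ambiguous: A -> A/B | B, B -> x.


precedence layered via separate nonterminal B: deterministic
Unambiguous


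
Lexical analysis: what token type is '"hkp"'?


Pattern: double-quoted sequence
Type: STRING_LITERAL


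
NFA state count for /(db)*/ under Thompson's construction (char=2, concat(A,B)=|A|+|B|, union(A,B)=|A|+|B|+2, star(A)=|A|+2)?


Syntax tree has 2 char leaf(s), 0 union(s), 1 star(s)
chars contribute 2×2 = 4; each union adds +2; each star adds +2
Total: 4 + 0 + 2 = 6 states


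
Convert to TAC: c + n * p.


Break into single-operator statements:
t1 = n * p
t2 = c + t1


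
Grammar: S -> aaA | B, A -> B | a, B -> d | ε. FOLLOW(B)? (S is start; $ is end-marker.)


$ ∈ FOLLOW(S). For each A -> αBβ: add FIRST(β)\{ε} to FOLLOW(B); if β nullable, add FOLLOW(A).
FOLLOW(B) = {$}


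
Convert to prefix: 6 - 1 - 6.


left-to-right (same/higher precedence on left): tree is (- (- 6 1) 6)
Prefix: - - 6 1 6


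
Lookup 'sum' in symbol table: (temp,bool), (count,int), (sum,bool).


Lookup 'sum' → type bool


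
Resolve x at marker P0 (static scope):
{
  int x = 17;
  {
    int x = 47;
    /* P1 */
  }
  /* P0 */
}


x declared in the same block as P0
x = 17


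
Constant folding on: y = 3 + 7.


3 + 7 = 10 at compile time
Optimized: y = 10


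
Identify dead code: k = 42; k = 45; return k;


first assignment to k is overwritten before any read
Dead: 'k = 42'


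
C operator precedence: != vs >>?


'>>' is shift (level 8); '!=' is equality (level 6)
Higher level binds tighter
'>>' has higher precedence than '!='


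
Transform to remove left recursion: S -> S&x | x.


Left-recursive alternatives: S&x; non-recursive: x
Introduce S': S -> xS', S' -> &xS' | ε


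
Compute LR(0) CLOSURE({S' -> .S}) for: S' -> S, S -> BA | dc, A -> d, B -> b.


Start: S' -> .S
For each item with dot before a nonterminal B, add B -> .γ for every B-production
Closure: [S' -> .S, S -> .BA, S -> .dc, B -> .b]


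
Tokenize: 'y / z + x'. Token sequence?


Scan left to right, longest-match per lexeme
Tokens: ID(y), OP(/), ID(z), OP(+), ID(x)


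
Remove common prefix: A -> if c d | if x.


Common prefix: 'if'
Factored: A -> if A', A' -> c d | x


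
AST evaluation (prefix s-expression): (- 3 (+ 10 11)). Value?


Evaluate inner: (+ 10 11) = 21
Evaluate root: (- 3 21) = -18
Result: -18


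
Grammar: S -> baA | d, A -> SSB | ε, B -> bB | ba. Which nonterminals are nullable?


A nonterminal is nullable iff some alternative derives ε (directly, or every symbol in it is nullable)
Nullable: {A}


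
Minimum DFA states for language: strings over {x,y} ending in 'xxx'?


Track the longest suffix of input matching a prefix of 'xxx': 4 classes (prefixes of length 0..3)
Minimal DFA: 4 states


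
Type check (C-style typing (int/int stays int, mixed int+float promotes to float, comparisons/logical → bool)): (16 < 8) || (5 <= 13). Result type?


Operand types: bool || bool
Rule: logical operators take bool operands and yield bool
Result type: bool


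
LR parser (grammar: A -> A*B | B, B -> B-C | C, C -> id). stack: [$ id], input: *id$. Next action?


'id' on top is the handle for C -> id
Action: reduce (C -> id)


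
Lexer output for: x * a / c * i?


Scan left to right, longest-match per lexeme
Tokens: ID(x), OP(*), ID(a), OP(/), ID(c), OP(*), ID(i)


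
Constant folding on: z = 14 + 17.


14 + 17 = 31 at compile time
Optimized: z = 31


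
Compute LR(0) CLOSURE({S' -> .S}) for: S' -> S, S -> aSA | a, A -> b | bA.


Start: S' -> .S
For each item with dot before a nonterminal B, add B -> .γ for every B-production
Closure: [S' -> .S, S -> .aSA, S -> .a]


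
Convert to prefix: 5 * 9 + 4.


left-to-right (same/higher precedence on left): tree is (+ (* 5 9) 4)
Prefix: + * 5 9 4


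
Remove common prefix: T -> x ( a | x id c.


Common prefix: 'x'
Factored: T -> x T', T' -> ( a | id c


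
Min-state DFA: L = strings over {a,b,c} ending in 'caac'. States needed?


Track the longest suffix of input matching a prefix of 'caac': 5 classes (prefixes of length 0..4)
Minimal DFA: 5 states


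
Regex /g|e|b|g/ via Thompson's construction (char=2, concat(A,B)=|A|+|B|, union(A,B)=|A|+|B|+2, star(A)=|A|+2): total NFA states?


Syntax tree has 4 char leaf(s), 3 union(s), 0 star(s)
chars contribute 4×2 = 8; each union adds +2; each star adds +2
Total: 8 + 6 + 0 = 14 states


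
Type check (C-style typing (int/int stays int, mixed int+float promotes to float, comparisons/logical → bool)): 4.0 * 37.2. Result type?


Operand types: float * float
Rule: mixed int/float promotes to float; int/int stays int
Result type: float


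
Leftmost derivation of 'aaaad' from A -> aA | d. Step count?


Derivation: A => aA => aaA => aaaA => aaaaA => aaaad
Steps: 5


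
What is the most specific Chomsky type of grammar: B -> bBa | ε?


Single nonterminal LHS, but b^n a^n is not regular
Classification: Type 2 (Context-Free)


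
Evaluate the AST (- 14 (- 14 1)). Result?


Evaluate inner: (- 14 1) = 13
Evaluate root: (- 14 13) = 1
Result: 1


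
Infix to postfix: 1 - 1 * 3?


* has higher precedence, evaluate 1*3 first
Postfix: 1 1 3 * -


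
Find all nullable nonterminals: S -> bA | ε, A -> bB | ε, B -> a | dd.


A nonterminal is nullable iff some alternative derives ε (directly, or every symbol in it is nullable)
Nullable: {A, S}


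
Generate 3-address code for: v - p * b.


Break into single-operator statements:
t1 = p * b
t2 = v - t1


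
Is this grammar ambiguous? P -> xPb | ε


balanced x^n…b^n: each string has a unique parse
Unambiguous


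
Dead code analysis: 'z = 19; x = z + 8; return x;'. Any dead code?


z is read by x's definition; x is returned
No dead code


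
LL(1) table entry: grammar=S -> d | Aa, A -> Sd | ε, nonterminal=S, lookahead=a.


For [S, a]: 'a' ∈ FIRST(Aa)
Entry: S -> Aa


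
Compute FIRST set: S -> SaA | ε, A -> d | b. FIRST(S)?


Per alternative of S: FIRST(SaA) = {a}; FIRST(ε) = {ε}
FIRST(S) = {a, ε}


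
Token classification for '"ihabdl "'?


Pattern: double-quoted sequence
Type: STRING_LITERAL


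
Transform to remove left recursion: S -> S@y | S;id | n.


Left-recursive alternatives: S@y, S;id; non-recursive: n
Introduce S': S -> nS', S' -> @yS' | ;idS' | ε


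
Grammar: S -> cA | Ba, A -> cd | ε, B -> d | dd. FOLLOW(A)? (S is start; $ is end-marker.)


$ ∈ FOLLOW(S). For each A -> αBβ: add FIRST(β)\{ε} to FOLLOW(B); if β nullable, add FOLLOW(A).
FOLLOW(A) = {$}


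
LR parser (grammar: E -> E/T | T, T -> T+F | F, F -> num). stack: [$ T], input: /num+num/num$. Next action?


lookahead ∉ {+} so T won't extend; reduce E -> T
Action: reduce (E -> T)


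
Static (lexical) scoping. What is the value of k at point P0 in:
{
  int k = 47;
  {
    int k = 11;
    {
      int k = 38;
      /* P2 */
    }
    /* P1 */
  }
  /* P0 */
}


k declared in the same block as P0
k = 47


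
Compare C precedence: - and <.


'-' is additive (level 9); '<' is relational (level 7)
Higher level binds tighter
'-' has higher precedence than '<'


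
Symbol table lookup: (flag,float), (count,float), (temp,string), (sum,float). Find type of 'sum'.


Lookup 'sum' → type float


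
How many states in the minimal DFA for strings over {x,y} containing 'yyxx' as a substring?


KMP-style automaton: 4 progress states + 1 absorbing accept = 5
Minimal DFA: 5 states


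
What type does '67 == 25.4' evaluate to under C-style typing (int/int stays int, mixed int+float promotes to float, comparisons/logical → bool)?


Operand types: int == float
Rule: comparison yields bool
Result type: bool


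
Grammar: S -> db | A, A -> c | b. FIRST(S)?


Per alternative of S: FIRST(db) = {d}; FIRST(A) = {b, c}
FIRST(S) = {b, c, d}


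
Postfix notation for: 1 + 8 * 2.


* has higher precedence, evaluate 8*2 first
Postfix: 1 8 2 * +


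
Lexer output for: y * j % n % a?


Scan left to right, longest-match per lexeme
Tokens: ID(y), OP(*), ID(j), OP(%), ID(n), OP(%), ID(a)


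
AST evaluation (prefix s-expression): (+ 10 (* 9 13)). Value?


Evaluate inner: (* 9 13) = 117
Evaluate root: (+ 10 117) = 127
Result: 127


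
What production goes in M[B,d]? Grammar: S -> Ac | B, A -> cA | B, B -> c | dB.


For [B, d]: 'd' ∈ FIRST(dB)
Entry: B -> dB


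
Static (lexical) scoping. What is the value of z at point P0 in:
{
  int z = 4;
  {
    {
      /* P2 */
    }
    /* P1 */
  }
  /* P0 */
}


z declared in the same block as P0
z = 4


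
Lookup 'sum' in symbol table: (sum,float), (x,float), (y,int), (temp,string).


Lookup 'sum' → type float


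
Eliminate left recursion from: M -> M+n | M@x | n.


Left-recursive alternatives: M+n, M@x; non-recursive: n
Introduce M': M -> nM', M' -> +nM' | @xM' | ε


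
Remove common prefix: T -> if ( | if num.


Common prefix: 'if'
Factored: T -> if T', T' -> ( | num


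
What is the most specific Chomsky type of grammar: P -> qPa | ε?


Single nonterminal LHS, but q^n a^n is not regular
Classification: Type 2 (Context-Free)


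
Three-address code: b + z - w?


Break into single-operator statements:
t1 = b + z
t2 = t1 - w


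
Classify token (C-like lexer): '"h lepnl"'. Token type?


Pattern: double-quoted sequence
Type: STRING_LITERAL


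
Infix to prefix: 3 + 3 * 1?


'*' binds tighter: tree is (+ 3 (* 3 1))
Prefix: + 3 * 3 1


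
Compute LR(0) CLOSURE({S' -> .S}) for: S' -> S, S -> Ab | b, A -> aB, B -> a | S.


Start: S' -> .S
For each item with dot before a nonterminal B, add B -> .γ for every B-production
Closure: [S' -> .S, S -> .Ab, S -> .b, A -> .aB]


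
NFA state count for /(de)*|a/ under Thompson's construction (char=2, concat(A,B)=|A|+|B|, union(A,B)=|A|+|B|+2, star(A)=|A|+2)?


Syntax tree has 3 char leaf(s), 1 union(s), 1 star(s)
chars contribute 3×2 = 6; each union adds +2; each star adds +2
Total: 6 + 2 + 2 = 10 states


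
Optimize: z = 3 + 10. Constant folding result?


3 + 10 = 13 at compile time
Optimized: z = 13


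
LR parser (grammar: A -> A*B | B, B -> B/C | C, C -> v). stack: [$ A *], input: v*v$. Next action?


no handle ('A*' is not any RHS); shift 'v'
Action: shift


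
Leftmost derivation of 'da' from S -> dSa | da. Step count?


Derivation: S => da
Steps: 1


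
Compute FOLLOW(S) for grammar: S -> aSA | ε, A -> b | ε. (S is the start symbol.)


$ ∈ FOLLOW(S). For each A -> αBβ: add FIRST(β)\{ε} to FOLLOW(B); if β nullable, add FOLLOW(A).
FOLLOW(S) = {$, b}


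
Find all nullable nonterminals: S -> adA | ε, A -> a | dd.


A nonterminal is nullable iff some alternative derives ε (directly, or every symbol in it is nullable)
Nullable: {S}


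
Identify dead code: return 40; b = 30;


statement follows a return and is unreachable
Dead: 'b = 30'


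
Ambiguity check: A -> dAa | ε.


balanced d^n…a^n: each string has a unique parse
Unambiguous


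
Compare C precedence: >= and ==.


'>=' is relational (level 7); '==' is equality (level 6)
Higher level binds tighter
'>=' has higher precedence than '=='


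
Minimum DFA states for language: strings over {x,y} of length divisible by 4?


Track length mod 4: states 0..3, accept at 0
Minimal DFA: 4 states


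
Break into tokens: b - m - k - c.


Scan left to right, longest-match per lexeme
Tokens: ID(b), OP(-), ID(m), OP(-), ID(k), OP(-), ID(c)


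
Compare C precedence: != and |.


'!=' is equality (level 6); '|' is bitwise OR (level 3)
Higher level binds tighter
'!=' has higher precedence than '|'


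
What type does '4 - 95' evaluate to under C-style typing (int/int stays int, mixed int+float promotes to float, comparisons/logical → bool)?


Operand types: int - int
Rule: mixed int/float promotes to float; int/int stays int
Result type: int


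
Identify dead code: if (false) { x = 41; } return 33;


condition is constant false, so the whole block is unreachable
Dead: 'if (false) { x = 41; }'


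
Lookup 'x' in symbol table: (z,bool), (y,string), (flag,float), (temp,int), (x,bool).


Lookup 'x' → type bool


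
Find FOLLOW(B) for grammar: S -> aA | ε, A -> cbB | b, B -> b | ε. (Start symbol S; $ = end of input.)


$ ∈ FOLLOW(S). For each A -> αBβ: add FIRST(β)\{ε} to FOLLOW(B); if β nullable, add FOLLOW(A).
FOLLOW(B) = {$}


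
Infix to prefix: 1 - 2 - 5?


left-to-right (same/higher precedence on left): tree is (- (- 1 2) 5)
Prefix: - - 1 2 5


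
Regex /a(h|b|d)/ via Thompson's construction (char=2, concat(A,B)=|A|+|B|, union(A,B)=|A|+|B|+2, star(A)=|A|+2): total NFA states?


Syntax tree has 4 char leaf(s), 2 union(s), 0 star(s)
chars contribute 4×2 = 8; each union adds +2; each star adds +2
Total: 8 + 4 + 0 = 12 states


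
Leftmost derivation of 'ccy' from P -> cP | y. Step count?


Derivation: P => cP => ccP => ccy
Steps: 3


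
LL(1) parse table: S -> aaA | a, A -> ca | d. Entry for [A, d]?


For [A, d]: 'd' ∈ FIRST(d)
Entry: A -> d


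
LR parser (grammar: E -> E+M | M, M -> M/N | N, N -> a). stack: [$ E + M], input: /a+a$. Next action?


'/' can extend M; shift to build M -> M/N
Action: shift


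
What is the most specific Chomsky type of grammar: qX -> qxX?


LHS has context (more than one symbol) and |LHS| ≤ |RHS|
Classification: Type 1 (Context-Sensitive)


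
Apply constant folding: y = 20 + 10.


20 + 10 = 30 at compile time
Optimized: y = 30


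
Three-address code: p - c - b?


Break into single-operator statements:
t1 = p - c
t2 = t1 - b


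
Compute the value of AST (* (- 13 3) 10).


Evaluate inner: (- 13 3) = 10
Evaluate root: (* 10 10) = 100
Result: 100


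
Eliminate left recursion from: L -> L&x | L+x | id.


Left-recursive alternatives: L&x, L+x; non-recursive: id
Introduce L': L -> idL', L' -> &xL' | +xL' | ε
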